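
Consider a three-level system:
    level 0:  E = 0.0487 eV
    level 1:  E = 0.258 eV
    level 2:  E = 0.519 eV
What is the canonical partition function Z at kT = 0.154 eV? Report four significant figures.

Eᵢ/kT = 0.316234, 1.67532, 3.37013.
Z = Σ e^(−Eᵢ/kT) = e^(−0.316234) + e^(−1.67532) + e^(−3.37013) = 0.728889 + 0.187248 + 0.0343852 = 0.950522.

Z = 0.9505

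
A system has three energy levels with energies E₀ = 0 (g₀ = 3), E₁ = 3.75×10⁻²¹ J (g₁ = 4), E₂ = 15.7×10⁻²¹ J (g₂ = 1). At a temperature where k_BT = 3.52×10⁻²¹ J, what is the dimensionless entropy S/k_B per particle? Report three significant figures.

Eᵢ/kT = 0, 1.0653, 4.4602.
Z = Σ gᵢe^(−Eᵢ/kT) = 3·e^(−0) + 4·e^(−1.0653) + 1·e^(−4.4602) = 3.0000 + 1.3785 + 0.011560 = 4.3901.
⟨E⟩ = Σ EᵢPᵢ = 1.2188 ×10⁻²¹ J.
S/k_B = ln Z + ⟨E⟩/kT = ln(4.3901) + 1.2188/3.52 = 1.4794 + 0.34625 = 1.83.

1.83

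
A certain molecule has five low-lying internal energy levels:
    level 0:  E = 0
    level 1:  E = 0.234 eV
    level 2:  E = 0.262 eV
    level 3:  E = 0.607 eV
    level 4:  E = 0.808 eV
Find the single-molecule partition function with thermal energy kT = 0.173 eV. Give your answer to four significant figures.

Z = 1.518

Eᵢ/kT = 0, 1.35260, 1.51445, 3.50867, 4.67052.
Z = Σ e^(−Eᵢ/kT) = e^(−0) + e^(−1.35260) + e^(−1.51445) + e^(−3.50867) + e^(−4.67052) = 1.00000 + 0.258567 + 0.219929 + 0.0299367 + 0.00936740 = 1.51780.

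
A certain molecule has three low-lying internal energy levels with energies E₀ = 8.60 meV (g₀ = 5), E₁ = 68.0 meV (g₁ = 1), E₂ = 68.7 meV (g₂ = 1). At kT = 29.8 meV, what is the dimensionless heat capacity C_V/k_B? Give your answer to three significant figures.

0.195

Eᵢ/kT = 0.28859, 2.2819, 2.3054.
Z = Σ gᵢe^(−Eᵢ/kT) = 5·e^(−0.28859) + 1·e^(−2.2819) + 1·e^(−2.3054) = 3.7466 + 0.10209 + 0.099719 = 3.9484.
⟨E⟩ = 11.654 meV, ⟨E²⟩ = 308.94 meV².
C_V/k_B = (⟨E²⟩ − ⟨E⟩²)/(kT)² = (308.94 − 135.82)/888.04 = 0.195.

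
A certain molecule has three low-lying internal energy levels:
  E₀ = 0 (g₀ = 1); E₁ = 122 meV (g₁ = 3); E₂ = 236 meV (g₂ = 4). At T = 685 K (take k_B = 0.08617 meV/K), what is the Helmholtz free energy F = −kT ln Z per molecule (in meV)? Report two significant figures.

-22 meV

k_BT = 0.08617 × 685 K = 59.03 meV.
Eᵢ/kT = 0, 2.067, 3.998.
Z = Σ gᵢe^(−Eᵢ/kT) = 1·e^(−0) + 3·e^(−2.067) + 4·e^(−3.998) = 1.000 + 0.3797 + 0.07341 = 1.453.
F = −kT ln Z = −59.03 × ln(1.453) = −59.03 × 0.3736 = -22 meV.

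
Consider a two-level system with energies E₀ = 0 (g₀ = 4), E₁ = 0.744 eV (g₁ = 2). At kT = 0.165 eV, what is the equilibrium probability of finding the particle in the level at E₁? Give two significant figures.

0.0055

Eᵢ/kT = 0, 4.509.
Z = Σ gᵢe^(−Eᵢ/kT) = 4·e^(−0) + 2·e^(−4.509) = 4.000 + 0.02202 = 4.022.
P₁ = g₁ e^(−E₁/kT) / Z = 0.02202/4.022 = 0.0055.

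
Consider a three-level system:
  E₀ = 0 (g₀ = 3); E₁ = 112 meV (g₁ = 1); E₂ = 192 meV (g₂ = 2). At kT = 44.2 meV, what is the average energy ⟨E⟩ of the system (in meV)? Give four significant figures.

4.468 meV

Eᵢ/kT = 0, 2.53394, 4.34389.
Z = Σ gᵢe^(−Eᵢ/kT) = 3·e^(−0) + 1·e^(−2.53394) + 2·e^(−4.34389) = 3.00000 + 0.0793458 + 0.0259718 = 3.10532.
⟨E⟩ = Σ Eᵢ gᵢe^(−Eᵢ/kT) / Z = (0·3.00000 + 112·0.0793458 + 192·0.0259718) / 3.10532 = 4.468 meV.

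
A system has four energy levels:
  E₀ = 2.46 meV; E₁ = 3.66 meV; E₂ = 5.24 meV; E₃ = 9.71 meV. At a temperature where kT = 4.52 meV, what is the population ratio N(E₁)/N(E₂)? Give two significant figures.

n₁/n₂ = exp[−(E₁−E₂)/kT] = exp(−(-1.58 meV)/(4.52 meV)) = exp(0.3496) = 1.4.

1.4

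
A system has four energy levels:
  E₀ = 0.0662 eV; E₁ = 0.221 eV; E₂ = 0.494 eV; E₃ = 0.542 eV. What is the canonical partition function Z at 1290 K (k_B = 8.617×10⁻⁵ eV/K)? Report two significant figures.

Z = 0.71

k_BT = 8.617×10⁻⁵ × 1290 K = 0.1112 eV.
Eᵢ/kT = 0.5953, 1.987, 4.442, 4.874.
Z = Σ e^(−Eᵢ/kT) = e^(−0.5953) + e^(−1.987) + e^(−4.442) + e^(−4.874) = 0.5514 + 0.1371 + 0.01177 + 0.007643 = 0.7079.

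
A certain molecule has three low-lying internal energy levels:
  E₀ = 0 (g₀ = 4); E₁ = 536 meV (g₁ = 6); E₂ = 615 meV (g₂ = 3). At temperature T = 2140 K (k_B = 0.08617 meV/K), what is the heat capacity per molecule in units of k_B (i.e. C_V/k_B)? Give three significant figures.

0.806

k_BT = 0.08617 × 2140 K = 184.40 meV.
Eᵢ/kT = 0, 2.9067, 3.3351.
Z = Σ gᵢe^(−Eᵢ/kT) = 4·e^(−0) + 6·e^(−2.9067) + 3·e^(−3.3351) = 4.0000 + 0.32793 + 0.10683 = 4.4348.
⟨E⟩ = 54.449 meV, ⟨E²⟩ = 30355 meV².
C_V/k_B = (⟨E²⟩ − ⟨E⟩²)/(kT)² = (30355 − 2964.7)/34003 = 0.806.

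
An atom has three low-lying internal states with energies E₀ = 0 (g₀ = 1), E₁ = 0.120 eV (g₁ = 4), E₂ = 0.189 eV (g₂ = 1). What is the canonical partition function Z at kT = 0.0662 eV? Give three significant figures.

Eᵢ/kT = 0, 1.8127, 2.8550.
Z = Σ gᵢe^(−Eᵢ/kT) = 1·e^(−0) + 4·e^(−1.8127) + 1·e^(−2.8550) = 1.0000 + 0.65285 + 0.057556 = 1.7104.

Z = 1.71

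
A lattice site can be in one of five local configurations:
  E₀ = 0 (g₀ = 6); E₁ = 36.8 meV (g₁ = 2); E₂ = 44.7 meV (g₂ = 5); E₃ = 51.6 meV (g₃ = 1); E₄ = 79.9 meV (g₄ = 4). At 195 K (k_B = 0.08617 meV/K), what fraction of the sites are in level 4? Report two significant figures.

0.0052

k_BT = 0.08617 × 195 K = 16.80 meV.
Eᵢ/kT = 0, 2.190, 2.661, 3.071, 4.756.
Z = Σ gᵢe^(−Eᵢ/kT) = 6·e^(−0) + 2·e^(−2.190) + 5·e^(−2.661) + 1·e^(−3.071) + 4·e^(−4.756) = 6.000 + 0.2238 + 0.3494 + 0.04637 + 0.03440 = 6.654.
P₄ = g₄ e^(−E₄/kT) / Z = 0.03440/6.654 = 0.0052.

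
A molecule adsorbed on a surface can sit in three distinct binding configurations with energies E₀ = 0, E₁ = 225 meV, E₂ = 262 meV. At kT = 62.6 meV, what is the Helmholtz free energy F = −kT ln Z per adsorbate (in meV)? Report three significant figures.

Eᵢ/kT = 0, 3.5942, 4.1853.
Z = Σ e^(−Eᵢ/kT) = e^(−0) + e^(−3.5942) + e^(−4.1853) = 1.0000 + 0.027483 + 0.015218 = 1.0427.
F = −kT ln Z = −62.6 × ln(1.0427) = −62.6 × 0.041814 = -2.62 meV.

-2.62 meV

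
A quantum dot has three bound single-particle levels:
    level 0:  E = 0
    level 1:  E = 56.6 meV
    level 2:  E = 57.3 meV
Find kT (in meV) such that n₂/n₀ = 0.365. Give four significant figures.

56.85 meV

n₂/n₀ = exp[−(E₂−E₀)/kT] = 0.365.
⇒ (E₂−E₀)/kT = ln(1/0.365) = ln(2.73973) = 1.00786.
kT = 57.3 meV / 1.00786 = 56.85 meV.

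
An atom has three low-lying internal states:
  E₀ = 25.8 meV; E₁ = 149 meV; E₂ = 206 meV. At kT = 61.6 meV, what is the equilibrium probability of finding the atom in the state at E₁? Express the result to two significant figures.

0.11

Eᵢ/kT = 0.4188, 2.419, 3.344.
Z = Σ e^(−Eᵢ/kT) = e^(−0.4188) + e^(−2.419) + e^(−3.344) = 0.6578 + 0.08901 + 0.03530 = 0.7821.
P₁ = e^(−E₁/kT) / Z = 0.08901/0.7821 = 0.11.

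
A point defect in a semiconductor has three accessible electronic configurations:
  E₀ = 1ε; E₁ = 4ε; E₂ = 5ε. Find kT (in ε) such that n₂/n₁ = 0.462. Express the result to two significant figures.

1.3 ε

n₂/n₁ = exp[−(E₂−E₁)/kT] = 0.462.
⇒ (E₂−E₁)/kT = ln(1/0.462) = ln(2.165) = 0.7724.
kT = 1ε / 0.7724 = 1.3 ε.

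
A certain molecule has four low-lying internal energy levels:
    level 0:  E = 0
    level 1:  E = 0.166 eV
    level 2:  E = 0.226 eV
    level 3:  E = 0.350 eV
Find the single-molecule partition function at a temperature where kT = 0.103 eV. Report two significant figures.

Eᵢ/kT = 0, 1.612, 2.194, 3.398.
Z = Σ e^(−Eᵢ/kT) = e^(−0) + e^(−1.612) + e^(−2.194) + e^(−3.398) = 1.000 + 0.1995 + 0.1115 + 0.03344 = 1.344.

Z = 1.3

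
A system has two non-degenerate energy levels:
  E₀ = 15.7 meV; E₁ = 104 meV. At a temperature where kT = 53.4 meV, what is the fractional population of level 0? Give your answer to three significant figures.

Eᵢ/kT = 0.29401, 1.9476.
Z = Σ e^(−Eᵢ/kT) = e^(−0.29401) + e^(−1.9476) = 0.74527 + 0.14262 = 0.88789.
P₀ = e^(−E₀/kT) / Z = 0.74527/0.88789 = 0.839.

0.839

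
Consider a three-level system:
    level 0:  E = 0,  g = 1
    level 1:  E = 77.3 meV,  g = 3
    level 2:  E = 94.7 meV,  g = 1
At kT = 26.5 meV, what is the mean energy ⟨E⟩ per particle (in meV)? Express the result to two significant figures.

Eᵢ/kT = 0, 2.917, 3.574.
Z = Σ gᵢe^(−Eᵢ/kT) = 1·e^(−0) + 3·e^(−2.917) + 1·e^(−3.574) = 1.000 + 0.1623 + 0.02804 = 1.190.
⟨E⟩ = Σ Eᵢ gᵢe^(−Eᵢ/kT) / Z = (0·1.000 + 77.3·0.1623 + 94.7·0.02804) / 1.190 = 13 meV.

13 meV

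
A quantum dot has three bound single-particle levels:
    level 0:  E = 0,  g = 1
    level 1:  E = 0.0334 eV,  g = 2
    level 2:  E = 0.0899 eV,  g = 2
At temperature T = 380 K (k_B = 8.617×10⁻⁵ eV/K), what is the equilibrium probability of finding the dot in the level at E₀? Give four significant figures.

k_BT = 8.617×10⁻⁵ × 380 K = 0.0327446 eV.
Eᵢ/kT = 0, 1.02002, 2.74549.
Z = Σ gᵢe^(−Eᵢ/kT) = 1·e^(−0) + 2·e^(−1.02002) + 2·e^(−2.74549) = 1.00000 + 0.721175 + 0.128434 = 1.84961.
P₀ = g₀ e^(−E₀/kT) / Z = 1.00000/1.84961 = 0.5407.

0.5407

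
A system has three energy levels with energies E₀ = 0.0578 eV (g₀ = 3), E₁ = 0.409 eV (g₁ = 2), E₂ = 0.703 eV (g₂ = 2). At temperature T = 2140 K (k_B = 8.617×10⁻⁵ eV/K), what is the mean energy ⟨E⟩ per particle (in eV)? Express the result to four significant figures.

k_BT = 8.617×10⁻⁵ × 2140 K = 0.184404 eV.
Eᵢ/kT = 0.313442, 2.21796, 3.81228.
Z = Σ gᵢe^(−Eᵢ/kT) = 3·e^(−0.313442) + 2·e^(−2.21796) + 2·e^(−3.81228) = 2.19278 + 0.217662 + 0.0441955 = 2.45464.
⟨E⟩ = Σ Eᵢ gᵢe^(−Eᵢ/kT) / Z = (0.0578·2.19278 + 0.409·0.217662 + 0.703·0.0441955) / 2.45464 = 0.1006 eV.

0.1006 eV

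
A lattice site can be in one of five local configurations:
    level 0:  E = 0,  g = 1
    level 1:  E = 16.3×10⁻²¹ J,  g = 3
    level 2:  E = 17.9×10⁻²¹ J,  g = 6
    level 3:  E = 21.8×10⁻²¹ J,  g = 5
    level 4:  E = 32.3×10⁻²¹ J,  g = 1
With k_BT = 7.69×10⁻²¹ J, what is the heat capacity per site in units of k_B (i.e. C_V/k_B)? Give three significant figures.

1.49

Eᵢ/kT = 0, 2.1196, 2.3277, 2.8349, 4.2003.
Z = Σ gᵢe^(−Eᵢ/kT) = 1·e^(−0) + 3·e^(−2.1196) + 6·e^(−2.3277) + 5·e^(−2.8349) + 1·e^(−4.2003) = 1.0000 + 0.36024 + 0.58512 + 0.29362 + 0.014991 = 2.2540.
⟨E⟩ = 10.306, ⟨E²⟩ = 194.49.
C_V/k_B = (⟨E²⟩ − ⟨E⟩²)/(kT)² = (194.49 − 106.21)/59.136 = 1.49.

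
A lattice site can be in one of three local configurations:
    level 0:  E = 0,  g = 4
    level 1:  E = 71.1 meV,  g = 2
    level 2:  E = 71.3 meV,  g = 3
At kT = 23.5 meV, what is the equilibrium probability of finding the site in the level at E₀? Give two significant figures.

0.94

Eᵢ/kT = 0, 3.026, 3.034.
Z = Σ gᵢe^(−Eᵢ/kT) = 4·e^(−0) + 2·e^(−3.026) + 3·e^(−3.034) = 4.000 + 0.09702 + 0.1444 = 4.241.
P₀ = g₀ e^(−E₀/kT) / Z = 4.000/4.241 = 0.94.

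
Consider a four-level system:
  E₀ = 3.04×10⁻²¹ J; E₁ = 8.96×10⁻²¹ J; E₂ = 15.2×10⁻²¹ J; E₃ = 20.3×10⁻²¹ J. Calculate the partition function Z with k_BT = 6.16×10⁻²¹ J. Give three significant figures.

Z = 0.966

Eᵢ/kT = 0.49351, 1.4545, 2.4675, 3.2955.
Z = Σ e^(−Eᵢ/kT) = e^(−0.49351) + e^(−1.4545) + e^(−2.4675) + e^(−3.2955) = 0.61048 + 0.23352 + 0.084797 + 0.037050 = 0.96585.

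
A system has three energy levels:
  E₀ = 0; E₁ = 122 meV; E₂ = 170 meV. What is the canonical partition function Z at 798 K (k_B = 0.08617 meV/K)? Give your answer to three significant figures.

k_BT = 0.08617 × 798 K = 68.764 meV.
Eᵢ/kT = 0, 1.7742, 2.4722.
Z = Σ e^(−Eᵢ/kT) = e^(−0) + e^(−1.7742) + e^(−2.4722) = 1.0000 + 0.16962 + 0.084399 = 1.2540.

Z = 1.25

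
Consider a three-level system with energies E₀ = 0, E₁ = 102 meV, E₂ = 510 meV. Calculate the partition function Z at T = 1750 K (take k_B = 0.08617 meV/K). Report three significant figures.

k_BT = 0.08617 × 1750 K = 150.80 meV.
Eᵢ/kT = 0, 0.67639, 3.3820.
Z = Σ e^(−Eᵢ/kT) = e^(−0) + e^(−0.67639) + e^(−3.3820) = 1.0000 + 0.50845 + 0.033979 = 1.5424.

Z = 1.54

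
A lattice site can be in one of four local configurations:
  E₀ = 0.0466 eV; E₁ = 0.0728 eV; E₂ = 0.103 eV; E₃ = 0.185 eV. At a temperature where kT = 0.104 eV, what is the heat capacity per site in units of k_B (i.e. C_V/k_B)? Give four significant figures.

Eᵢ/kT = 0.448077, 0.700000, 0.990385, 1.77885.
Z = Σ e^(−Eᵢ/kT) = e^(−0.448077) + e^(−0.700000) + e^(−0.990385) + e^(−1.77885) = 0.638855 + 0.496585 + 0.371434 + 0.168832 = 1.67571.
⟨E⟩ = 0.0808097 eV, ⟨E²⟩ = 0.00819829 eV².
C_V/k_B = (⟨E²⟩ − ⟨E⟩²)/(kT)² = (0.00819829 − 0.00653021)/0.0108160 = 0.1542.

0.1542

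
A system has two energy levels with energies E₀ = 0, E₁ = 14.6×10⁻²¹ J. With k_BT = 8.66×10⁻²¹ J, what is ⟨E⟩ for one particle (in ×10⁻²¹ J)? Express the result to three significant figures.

Eᵢ/kT = 0, 1.6859.
Z = Σ e^(−Eᵢ/kT) = e^(−0) + e^(−1.6859) = 1.0000 + 0.18528 = 1.1853.
⟨E⟩ = Σ Eᵢ e^(−Eᵢ/kT) / Z = (0·1.0000 + 14.6·0.18528) / 1.1853 = 2.28 ×10⁻²¹ J.

2.28 ×10⁻²¹ J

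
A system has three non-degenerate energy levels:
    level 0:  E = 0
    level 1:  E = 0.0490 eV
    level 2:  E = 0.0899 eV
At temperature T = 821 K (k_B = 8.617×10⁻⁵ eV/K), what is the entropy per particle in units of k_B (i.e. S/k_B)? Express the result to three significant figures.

k_BT = 8.617×10⁻⁵ × 821 K = 0.070746 eV.
Eᵢ/kT = 0, 0.69262, 1.2707.
Z = Σ e^(−Eᵢ/kT) = e^(−0) + e^(−0.69262) + e^(−1.2707) = 1.0000 + 0.50026 + 0.28064 = 1.7809.
⟨E⟩ = Σ EᵢPᵢ = 0.027931 eV.
S/k_B = ln Z + ⟨E⟩/kT = ln(1.7809) + 0.027931/0.070746 = 0.57712 + 0.39481 = 0.972.

0.972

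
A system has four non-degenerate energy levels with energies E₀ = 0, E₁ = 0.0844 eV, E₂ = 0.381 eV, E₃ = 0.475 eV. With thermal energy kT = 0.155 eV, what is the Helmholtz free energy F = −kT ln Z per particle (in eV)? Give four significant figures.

-0.08337 eV

Eᵢ/kT = 0, 0.544516, 2.45806, 3.06452.
Z = Σ e^(−Eᵢ/kT) = e^(−0) + e^(−0.544516) + e^(−2.45806) + e^(−3.06452) = 1.00000 + 0.580122 + 0.0856009 + 0.0466762 = 1.71240.
F = −kT ln Z = −0.155 × ln(1.71240) = −0.155 × 0.537896 = -0.08337 eV.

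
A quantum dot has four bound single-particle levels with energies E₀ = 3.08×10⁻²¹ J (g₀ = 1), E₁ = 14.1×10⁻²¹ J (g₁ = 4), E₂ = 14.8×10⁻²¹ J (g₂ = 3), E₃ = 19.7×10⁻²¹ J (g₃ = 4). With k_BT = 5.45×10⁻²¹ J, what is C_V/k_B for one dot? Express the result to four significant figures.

1.334

Eᵢ/kT = 0.565138, 2.58716, 2.71560, 3.61468.
Z = Σ gᵢe^(−Eᵢ/kT) = 1·e^(−0.565138) + 4·e^(−2.58716) + 3·e^(−2.71560) + 4·e^(−3.61468) = 0.568282 + 0.300934 + 0.198496 + 0.107702 = 1.17541.
⟨E⟩ = 9.40348, ⟨E²⟩ = 128.037.
C_V/k_B = (⟨E²⟩ − ⟨E⟩²)/(kT)² = (128.037 − 88.4254)/29.7025 = 1.334.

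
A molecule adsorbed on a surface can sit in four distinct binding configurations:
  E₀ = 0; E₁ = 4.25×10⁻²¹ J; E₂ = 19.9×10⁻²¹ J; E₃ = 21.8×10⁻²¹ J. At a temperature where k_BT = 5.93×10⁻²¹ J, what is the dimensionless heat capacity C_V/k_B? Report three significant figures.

Eᵢ/kT = 0, 0.71669, 3.3558, 3.6762.
Z = Σ e^(−Eᵢ/kT) = e^(−0) + e^(−0.71669) + e^(−3.3558) + e^(−3.6762) = 1.0000 + 0.48837 + 0.034881 + 0.025319 = 1.5486.
⟨E⟩ = 2.1449, ⟨E²⟩ = 22.386.
C_V/k_B = (⟨E²⟩ − ⟨E⟩²)/(kT)² = (22.386 − 4.6006)/35.165 = 0.506.

0.506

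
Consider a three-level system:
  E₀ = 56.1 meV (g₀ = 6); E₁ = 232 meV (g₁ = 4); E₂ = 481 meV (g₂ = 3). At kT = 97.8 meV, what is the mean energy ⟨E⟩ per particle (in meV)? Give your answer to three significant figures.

Eᵢ/kT = 0.57362, 2.3722, 4.9182.
Z = Σ gᵢe^(−Eᵢ/kT) = 6·e^(−0.57362) + 4·e^(−2.3722) + 3·e^(−4.9182) = 3.3809 + 0.37310 + 0.021937 = 3.7759.
⟨E⟩ = Σ Eᵢ gᵢe^(−Eᵢ/kT) / Z = (56.1·3.3809 + 232·0.37310 + 481·0.021937) / 3.7759 = 75.9 meV.

75.9 meV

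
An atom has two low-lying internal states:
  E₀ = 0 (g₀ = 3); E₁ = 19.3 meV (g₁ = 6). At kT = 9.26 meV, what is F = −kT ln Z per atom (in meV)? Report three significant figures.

-12.2 meV

Eᵢ/kT = 0, 2.0842.
Z = Σ gᵢe^(−Eᵢ/kT) = 3·e^(−0) + 6·e^(−2.0842) = 3.0000 + 0.74644 = 3.7464.
F = −kT ln Z = −9.26 × ln(3.7464) = −9.26 × 1.3208 = -12.2 meV.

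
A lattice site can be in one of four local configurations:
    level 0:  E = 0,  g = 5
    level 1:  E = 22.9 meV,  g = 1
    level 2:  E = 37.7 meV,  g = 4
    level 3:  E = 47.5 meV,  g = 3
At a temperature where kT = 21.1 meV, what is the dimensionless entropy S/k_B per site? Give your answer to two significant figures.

2.2

Eᵢ/kT = 0, 1.085, 1.787, 2.251.
Z = Σ gᵢe^(−Eᵢ/kT) = 5·e^(−0) + 1·e^(−1.085) + 4·e^(−1.787) + 3·e^(−2.251) = 5.000 + 0.3379 + 0.6698 + 0.3159 = 6.324.
⟨E⟩ = Σ EᵢPᵢ = 7.589 meV.
S/k_B = ln Z + ⟨E⟩/kT = ln(6.324) + 7.589/21.1 = 1.844 + 0.3597 = 2.2.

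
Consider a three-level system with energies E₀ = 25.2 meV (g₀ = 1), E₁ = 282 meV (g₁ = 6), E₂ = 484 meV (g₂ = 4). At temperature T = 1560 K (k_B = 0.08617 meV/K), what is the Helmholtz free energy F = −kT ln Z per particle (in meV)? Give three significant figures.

k_BT = 0.08617 × 1560 K = 134.43 meV.
Eᵢ/kT = 0.18746, 2.0977, 3.6004.
Z = Σ gᵢe^(−Eᵢ/kT) = 1·e^(−0.18746) + 6·e^(−2.0977) + 4·e^(−3.6004) = 0.82906 + 0.73643 + 0.10925 = 1.6747.
F = −kT ln Z = −134.43 × ln(1.6747) = −134.43 × 0.51563 = -69.3 meV.

-69.3 meV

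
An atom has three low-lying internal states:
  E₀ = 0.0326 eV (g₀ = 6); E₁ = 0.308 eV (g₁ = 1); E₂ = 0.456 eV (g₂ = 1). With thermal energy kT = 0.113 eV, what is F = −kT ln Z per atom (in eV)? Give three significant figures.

Eᵢ/kT = 0.28850, 2.7257, 4.0354.
Z = Σ gᵢe^(−Eᵢ/kT) = 6·e^(−0.28850) + 1·e^(−2.7257) + 1·e^(−4.0354) = 4.4963 + 0.065500 + 0.017679 = 4.5795.
F = −kT ln Z = −0.113 × ln(4.5795) = −0.113 × 1.5216 = -0.172 eV.

-0.172 eV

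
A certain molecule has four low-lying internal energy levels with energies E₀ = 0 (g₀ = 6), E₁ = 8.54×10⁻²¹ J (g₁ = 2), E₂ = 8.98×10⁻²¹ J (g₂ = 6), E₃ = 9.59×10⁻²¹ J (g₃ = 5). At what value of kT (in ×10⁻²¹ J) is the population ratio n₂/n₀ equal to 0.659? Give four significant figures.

n₂/n₀ = (g₂/g₀) exp[−(E₂−E₀)/kT] = 0.659.
⇒ (E₂−E₀)/kT = ln((6/6)/0.659) = ln(1.51745) = 0.417031.
kT = 8.98 ×10⁻²¹ J / 0.417031 = 21.53 ×10⁻²¹ J.

21.53 ×10⁻²¹ J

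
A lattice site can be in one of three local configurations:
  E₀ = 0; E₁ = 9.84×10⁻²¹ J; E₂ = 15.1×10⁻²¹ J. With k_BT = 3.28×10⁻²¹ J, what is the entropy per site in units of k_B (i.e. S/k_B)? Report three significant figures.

0.243

Eᵢ/kT = 0, 3.0000, 4.6037.
Z = Σ e^(−Eᵢ/kT) = e^(−0) + e^(−3.0000) + e^(−4.6037) = 1.0000 + 0.049787 + 0.010015 = 1.0598.
⟨E⟩ = Σ EᵢPᵢ = 0.60495 ×10⁻²¹ J.
S/k_B = ln Z + ⟨E⟩/kT = ln(1.0598) + 0.60495/3.28 = 0.058080 + 0.18444 = 0.243.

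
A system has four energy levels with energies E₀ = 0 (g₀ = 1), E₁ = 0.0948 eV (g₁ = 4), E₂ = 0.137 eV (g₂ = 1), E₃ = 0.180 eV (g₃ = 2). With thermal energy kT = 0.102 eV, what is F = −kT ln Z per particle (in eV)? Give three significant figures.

Eᵢ/kT = 0, 0.92941, 1.3431, 1.7647.
Z = Σ gᵢe^(−Eᵢ/kT) = 1·e^(−0) + 4·e^(−0.92941) + 1·e^(−1.3431) + 2·e^(−1.7647) = 1.0000 + 1.5791 + 0.26104 + 0.34248 = 3.1826.
F = −kT ln Z = −0.102 × ln(3.1826) = −0.102 × 1.1577 = -0.118 eV.

-0.118 eV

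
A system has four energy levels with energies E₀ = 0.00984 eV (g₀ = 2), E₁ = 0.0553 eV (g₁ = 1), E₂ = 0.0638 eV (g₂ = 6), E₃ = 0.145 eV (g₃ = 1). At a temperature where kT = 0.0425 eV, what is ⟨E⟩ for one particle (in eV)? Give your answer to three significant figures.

0.0374 eV

Eᵢ/kT = 0.23153, 1.3012, 1.5012, 3.4118.
Z = Σ gᵢe^(−Eᵢ/kT) = 2·e^(−0.23153) + 1·e^(−1.3012) + 6·e^(−1.5012) + 1·e^(−3.4118) = 1.5866 + 0.27220 + 1.3372 + 0.032982 = 3.2290.
⟨E⟩ = Σ Eᵢ gᵢe^(−Eᵢ/kT) / Z = (0.00984·1.5866 + 0.0553·0.27220 + 0.0638·1.3372 + 0.145·0.032982) / 3.2290 = 0.0374 eV.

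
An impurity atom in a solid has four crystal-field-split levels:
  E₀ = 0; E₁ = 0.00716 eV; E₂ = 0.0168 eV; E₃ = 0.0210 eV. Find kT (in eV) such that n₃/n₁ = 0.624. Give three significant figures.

n₃/n₁ = exp[−(E₃−E₁)/kT] = 0.624.
⇒ (E₃−E₁)/kT = ln(1/0.624) = ln(1.6026) = 0.47163.
kT = 0.01384 eV / 0.47163 = 0.0293 eV.

0.0293 eV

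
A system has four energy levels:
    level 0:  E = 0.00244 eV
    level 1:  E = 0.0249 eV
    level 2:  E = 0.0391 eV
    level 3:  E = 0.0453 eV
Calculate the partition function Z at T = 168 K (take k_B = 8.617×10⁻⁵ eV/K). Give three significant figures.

Z = 1.13

k_BT = 8.617×10⁻⁵ × 168 K = 0.014477 eV.
Eᵢ/kT = 0.16854, 1.7200, 2.7008, 3.1291.
Z = Σ e^(−Eᵢ/kT) = e^(−0.16854) + e^(−1.7200) + e^(−2.7008) + e^(−3.1291) = 0.84490 + 0.17907 + 0.067152 + 0.043757 = 1.1349.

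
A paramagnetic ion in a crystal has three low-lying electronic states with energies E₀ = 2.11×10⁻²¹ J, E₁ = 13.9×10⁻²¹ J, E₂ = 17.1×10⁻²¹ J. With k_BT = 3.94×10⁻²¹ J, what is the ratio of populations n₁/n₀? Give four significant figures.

0.05017

n₁/n₀ = exp[−(E₁−E₀)/kT] = exp(−(11.79 ×10⁻²¹ J)/(3.94 ×10⁻²¹ J)) = exp(-2.99239) = 0.05017.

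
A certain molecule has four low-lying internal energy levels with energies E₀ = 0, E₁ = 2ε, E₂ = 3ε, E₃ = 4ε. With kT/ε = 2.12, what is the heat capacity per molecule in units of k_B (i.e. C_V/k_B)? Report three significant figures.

0.457

Eᵢ/kT = 0, 0.94340, 1.4151, 1.8868.
Z = Σ e^(−Eᵢ/kT) = e^(−0) + e^(−0.94340) + e^(−1.4151) + e^(−1.8868) = 1.0000 + 0.38930 + 0.24290 + 0.15156 = 1.7838.
⟨E⟩ = 1.1849 ε, ⟨E²⟩ = 3.4579 ε².
C_V/k_B = (⟨E²⟩ − ⟨E⟩²)/(kT)² = (3.4579 − 1.4040)/4.4944 = 0.457.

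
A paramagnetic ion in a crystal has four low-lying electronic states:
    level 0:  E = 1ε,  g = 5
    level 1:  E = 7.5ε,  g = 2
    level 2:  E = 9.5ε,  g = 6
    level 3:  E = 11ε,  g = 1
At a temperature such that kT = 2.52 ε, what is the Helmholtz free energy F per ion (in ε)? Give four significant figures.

-3.239 ε

Eᵢ/kT = 0.396825, 2.97619, 3.76984, 4.36508.
Z = Σ gᵢe^(−Eᵢ/kT) = 5·e^(−0.396825) + 2·e^(−2.97619) + 6·e^(−3.76984) + 1·e^(−4.36508) = 3.36226 + 0.101973 + 0.138335 + 0.0127136 = 3.61528.
F = −kT ln Z = −2.52 × ln(3.61528) = −2.52 × 1.28517 = -3.239 ε.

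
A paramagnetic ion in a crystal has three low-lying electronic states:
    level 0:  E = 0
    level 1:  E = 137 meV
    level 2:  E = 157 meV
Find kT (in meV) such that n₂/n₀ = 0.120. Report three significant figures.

74.0 meV

n₂/n₀ = exp[−(E₂−E₀)/kT] = 0.120.
⇒ (E₂−E₀)/kT = ln(1/0.120) = ln(8.3333) = 2.1203.
kT = 157 meV / 2.1203 = 74.0 meV.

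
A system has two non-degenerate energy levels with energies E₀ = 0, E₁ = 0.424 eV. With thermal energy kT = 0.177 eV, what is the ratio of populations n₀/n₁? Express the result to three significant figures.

11.0

n₀/n₁ = exp[−(E₀−E₁)/kT] = exp(−(-0.424 eV)/(0.177 eV)) = exp(2.3955) = 11.0.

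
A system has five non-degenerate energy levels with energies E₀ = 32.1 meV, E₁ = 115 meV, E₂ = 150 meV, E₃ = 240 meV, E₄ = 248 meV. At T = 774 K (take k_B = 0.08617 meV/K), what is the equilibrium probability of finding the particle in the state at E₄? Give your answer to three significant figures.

k_BT = 0.08617 × 774 K = 66.696 meV.
Eᵢ/kT = 0.48129, 1.7242, 2.2490, 3.5984, 3.7184.
Z = Σ e^(−Eᵢ/kT) = e^(−0.48129) + e^(−1.7242) + e^(−2.2490) + e^(−3.5984) + e^(−3.7184) = 0.61799 + 0.17832 + 0.10550 + 0.027367 + 0.024273 = 0.95345.
P₄ = e^(−E₄/kT) / Z = 0.024273/0.95345 = 0.0255.

0.0255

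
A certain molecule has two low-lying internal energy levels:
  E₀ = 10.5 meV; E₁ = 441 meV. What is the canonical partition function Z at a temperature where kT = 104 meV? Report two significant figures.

Z = 0.92

Eᵢ/kT = 0.1010, 4.240.
Z = Σ e^(−Eᵢ/kT) = e^(−0.1010) + e^(−4.240) = 0.9039 + 0.01441 = 0.9183.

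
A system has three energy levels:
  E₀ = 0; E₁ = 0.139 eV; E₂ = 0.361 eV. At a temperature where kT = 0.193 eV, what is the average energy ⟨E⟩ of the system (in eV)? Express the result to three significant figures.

0.0751 eV

Eᵢ/kT = 0, 0.72021, 1.8705.
Z = Σ e^(−Eᵢ/kT) = e^(−0) + e^(−0.72021) + e^(−1.8705) = 1.0000 + 0.48665 + 0.15405 = 1.6407.
⟨E⟩ = Σ Eᵢ e^(−Eᵢ/kT) / Z = (0·1.0000 + 0.139·0.48665 + 0.361·0.15405) / 1.6407 = 0.0751 eV.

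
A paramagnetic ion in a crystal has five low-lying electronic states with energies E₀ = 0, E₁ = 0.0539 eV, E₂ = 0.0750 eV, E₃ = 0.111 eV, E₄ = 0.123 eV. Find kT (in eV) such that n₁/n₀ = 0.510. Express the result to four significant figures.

0.08005 eV

n₁/n₀ = exp[−(E₁−E₀)/kT] = 0.510.
⇒ (E₁−E₀)/kT = ln(1/0.510) = ln(1.96078) = 0.673342.
kT = 0.0539 eV / 0.673342 = 0.08005 eV.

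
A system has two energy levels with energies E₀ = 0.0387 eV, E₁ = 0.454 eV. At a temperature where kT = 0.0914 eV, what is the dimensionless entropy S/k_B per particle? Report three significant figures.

0.0584

Eᵢ/kT = 0.42341, 4.9672.
Z = Σ e^(−Eᵢ/kT) = e^(−0.42341) + e^(−4.9672) = 0.65481 + 0.0069626 = 0.66177.
⟨E⟩ = Σ EᵢPᵢ = 0.043070 eV.
S/k_B = ln Z + ⟨E⟩/kT = ln(0.66177) + 0.043070/0.0914 = -0.41284 + 0.47123 = 0.0584.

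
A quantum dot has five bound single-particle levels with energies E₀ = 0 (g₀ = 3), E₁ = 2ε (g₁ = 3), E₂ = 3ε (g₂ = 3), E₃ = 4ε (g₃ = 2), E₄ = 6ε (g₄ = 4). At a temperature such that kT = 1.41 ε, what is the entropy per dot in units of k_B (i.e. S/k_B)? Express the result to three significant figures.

Eᵢ/kT = 0, 1.4184, 2.1277, 2.8369, 4.2553.
Z = Σ gᵢe^(−Eᵢ/kT) = 3·e^(−0) + 3·e^(−1.4184) + 3·e^(−2.1277) + 2·e^(−2.8369) + 4·e^(−4.2553) = 3.0000 + 0.72630 + 0.35733 + 0.11721 + 0.056755 = 4.2576.
⟨E⟩ = Σ EᵢPᵢ = 0.78306 ε.
S/k_B = ln Z + ⟨E⟩/kT = ln(4.2576) + 0.78306/1.41 = 1.4487 + 0.55536 = 2.00.

2.00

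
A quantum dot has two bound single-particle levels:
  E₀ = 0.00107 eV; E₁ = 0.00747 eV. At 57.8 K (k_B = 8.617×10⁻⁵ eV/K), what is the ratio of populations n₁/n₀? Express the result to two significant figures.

k_BT = 8.617×10⁻⁵ × 57.8 K = 0.004981 eV.
n₁/n₀ = exp[−(E₁−E₀)/kT] = exp(−(0.00640 eV)/(0.004981 eV)) = exp(-1.285) = 0.28.

0.28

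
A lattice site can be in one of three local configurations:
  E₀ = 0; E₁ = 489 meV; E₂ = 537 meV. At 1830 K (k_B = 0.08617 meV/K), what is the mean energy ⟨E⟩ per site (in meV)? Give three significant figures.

36.9 meV

k_BT = 0.08617 × 1830 K = 157.69 meV.
Eᵢ/kT = 0, 3.1010, 3.4054.
Z = Σ e^(−Eᵢ/kT) = e^(−0) + e^(−3.1010) + e^(−3.4054) = 1.0000 + 0.045004 + 0.033194 = 1.0782.
⟨E⟩ = Σ Eᵢ e^(−Eᵢ/kT) / Z = (0·1.0000 + 489·0.045004 + 537·0.033194) / 1.0782 = 36.9 meV.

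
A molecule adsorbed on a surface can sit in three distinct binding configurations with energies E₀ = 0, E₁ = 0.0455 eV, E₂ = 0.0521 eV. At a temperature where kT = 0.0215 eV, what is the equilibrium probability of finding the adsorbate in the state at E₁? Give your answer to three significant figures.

0.0996

Eᵢ/kT = 0, 2.1163, 2.4233.
Z = Σ e^(−Eᵢ/kT) = e^(−0) + e^(−2.1163) + e^(−2.4233) = 1.0000 + 0.12048 + 0.088629 = 1.2091.
P₁ = e^(−E₁/kT) / Z = 0.12048/1.2091 = 0.0996.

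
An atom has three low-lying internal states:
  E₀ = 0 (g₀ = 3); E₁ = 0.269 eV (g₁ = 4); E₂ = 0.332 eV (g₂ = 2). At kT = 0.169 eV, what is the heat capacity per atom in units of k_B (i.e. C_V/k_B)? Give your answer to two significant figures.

Eᵢ/kT = 0, 1.592, 1.964.
Z = Σ gᵢe^(−Eᵢ/kT) = 3·e^(−0) + 4·e^(−1.592) + 2·e^(−1.964) = 3.000 + 0.8141 + 0.2806 = 4.095.
⟨E⟩ = 0.07623 eV, ⟨E²⟩ = 0.02194 eV².
C_V/k_B = (⟨E²⟩ − ⟨E⟩²)/(kT)² = (0.02194 − 0.005811)/0.02856 = 0.56.

0.56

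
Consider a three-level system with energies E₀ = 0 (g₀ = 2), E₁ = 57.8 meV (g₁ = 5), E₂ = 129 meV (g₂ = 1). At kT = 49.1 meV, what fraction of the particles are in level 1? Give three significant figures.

Eᵢ/kT = 0, 1.1772, 2.6273.
Z = Σ gᵢe^(−Eᵢ/kT) = 2·e^(−0) + 5·e^(−1.1772) + 1·e^(−2.6273) = 2.0000 + 1.5407 + 0.072273 = 3.6130.
P₁ = g₁ e^(−E₁/kT) / Z = 1.5407/3.6130 = 0.426.

0.426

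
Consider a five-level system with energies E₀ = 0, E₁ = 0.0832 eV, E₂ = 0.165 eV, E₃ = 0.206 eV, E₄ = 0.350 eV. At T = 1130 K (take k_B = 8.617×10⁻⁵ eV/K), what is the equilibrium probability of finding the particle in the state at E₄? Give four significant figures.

0.01564

k_BT = 8.617×10⁻⁵ × 1130 K = 0.0973721 eV.
Eᵢ/kT = 0, 0.854454, 1.69453, 2.11560, 3.59446.
Z = Σ e^(−Eᵢ/kT) = e^(−0) + e^(−0.854454) + e^(−1.69453) + e^(−2.11560) + e^(−3.59446) = 1.00000 + 0.425515 + 0.183686 + 0.120561 + 0.0274755 = 1.75724.
P₄ = e^(−E₄/kT) / Z = 0.0274755/1.75724 = 0.01564.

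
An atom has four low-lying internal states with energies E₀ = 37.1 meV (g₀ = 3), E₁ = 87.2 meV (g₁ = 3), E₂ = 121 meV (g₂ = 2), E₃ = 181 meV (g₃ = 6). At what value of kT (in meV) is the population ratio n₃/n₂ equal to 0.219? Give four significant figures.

n₃/n₂ = (g₃/g₂) exp[−(E₃−E₂)/kT] = 0.219.
⇒ (E₃−E₂)/kT = ln((6/2)/0.219) = ln(13.6986) = 2.61729.
kT = 60 meV / 2.61729 = 22.92 meV.

22.92 meV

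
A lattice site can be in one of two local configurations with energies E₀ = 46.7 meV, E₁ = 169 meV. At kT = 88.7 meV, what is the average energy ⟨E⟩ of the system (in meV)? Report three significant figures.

Eᵢ/kT = 0.52649, 1.9053.
Z = Σ e^(−Eᵢ/kT) = e^(−0.52649) + e^(−1.9053) = 0.59067 + 0.14878 = 0.73945.
⟨E⟩ = Σ Eᵢ e^(−Eᵢ/kT) / Z = (46.7·0.59067 + 169·0.14878) / 0.73945 = 71.3 meV.

71.3 meV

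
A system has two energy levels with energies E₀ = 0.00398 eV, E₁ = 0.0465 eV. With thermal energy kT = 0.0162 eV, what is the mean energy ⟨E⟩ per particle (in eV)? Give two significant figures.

Eᵢ/kT = 0.2457, 2.870.
Z = Σ e^(−Eᵢ/kT) = e^(−0.2457) + e^(−2.870) = 0.7822 + 0.05670 = 0.8389.
⟨E⟩ = Σ Eᵢ e^(−Eᵢ/kT) / Z = (0.00398·0.7822 + 0.0465·0.05670) / 0.8389 = 0.0069 eV.

0.0069 eV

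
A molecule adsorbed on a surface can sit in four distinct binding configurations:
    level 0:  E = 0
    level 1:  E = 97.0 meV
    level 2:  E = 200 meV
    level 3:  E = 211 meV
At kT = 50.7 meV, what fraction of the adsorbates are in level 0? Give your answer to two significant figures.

0.85

Eᵢ/kT = 0, 1.913, 3.945, 4.162.
Z = Σ e^(−Eᵢ/kT) = e^(−0) + e^(−1.913) + e^(−3.945) + e^(−4.162) = 1.000 + 0.1476 + 0.01935 + 0.01558 = 1.183.
P₀ = e^(−E₀/kT) / Z = 1.000/1.183 = 0.85.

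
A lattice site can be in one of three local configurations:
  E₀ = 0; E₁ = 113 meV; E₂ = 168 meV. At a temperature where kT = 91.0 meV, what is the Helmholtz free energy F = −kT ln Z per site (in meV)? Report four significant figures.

-33.61 meV

Eᵢ/kT = 0, 1.24176, 1.84615.
Z = Σ e^(−Eᵢ/kT) = e^(−0) + e^(−1.24176) + e^(−1.84615) = 1.00000 + 0.288875 + 0.157844 = 1.44672.
F = −kT ln Z = −91.0 × ln(1.44672) = −91.0 × 0.369299 = -33.61 meV.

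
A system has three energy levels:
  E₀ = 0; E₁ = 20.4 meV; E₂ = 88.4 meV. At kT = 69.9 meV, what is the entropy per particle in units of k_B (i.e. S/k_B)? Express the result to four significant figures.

Eᵢ/kT = 0, 0.291845, 1.26466.
Z = Σ e^(−Eᵢ/kT) = e^(−0) + e^(−0.291845) + e^(−1.26466) = 1.00000 + 0.746884 + 0.282335 = 2.02922.
⟨E⟩ = Σ EᵢPᵢ = 19.8080 meV.
S/k_B = ln Z + ⟨E⟩/kT = ln(2.02922) + 19.8080/69.9 = 0.707651 + 0.283376 = 0.9910.

0.9910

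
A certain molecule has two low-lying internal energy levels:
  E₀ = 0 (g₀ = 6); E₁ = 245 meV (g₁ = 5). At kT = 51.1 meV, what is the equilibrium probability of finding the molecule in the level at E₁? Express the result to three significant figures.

Eᵢ/kT = 0, 4.7945.
Z = Σ gᵢe^(−Eᵢ/kT) = 6·e^(−0) + 5·e^(−4.7945) = 6.0000 + 0.041376 = 6.0414.
P₁ = g₁ e^(−E₁/kT) / Z = 0.041376/6.0414 = 0.00685.

0.00685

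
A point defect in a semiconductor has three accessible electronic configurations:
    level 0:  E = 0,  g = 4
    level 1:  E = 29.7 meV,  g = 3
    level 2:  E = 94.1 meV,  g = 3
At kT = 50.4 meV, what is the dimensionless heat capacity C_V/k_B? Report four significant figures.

0.2673

Eᵢ/kT = 0, 0.589286, 1.86706.
Z = Σ gᵢe^(−Eᵢ/kT) = 4·e^(−0) + 3·e^(−0.589286) + 3·e^(−1.86706) = 4.00000 + 1.66417 + 0.463732 = 6.12790.
⟨E⟩ = 15.1868 meV, ⟨E²⟩ = 909.644 meV².
C_V/k_B = (⟨E²⟩ − ⟨E⟩²)/(kT)² = (909.644 − 230.639)/2540.16 = 0.2673.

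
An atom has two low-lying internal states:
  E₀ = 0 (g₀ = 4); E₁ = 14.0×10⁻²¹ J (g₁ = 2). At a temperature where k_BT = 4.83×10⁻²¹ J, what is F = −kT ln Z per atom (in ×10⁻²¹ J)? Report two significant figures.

Eᵢ/kT = 0, 2.899.
Z = Σ gᵢe^(−Eᵢ/kT) = 4·e^(−0) + 2·e^(−2.899) = 4.000 + 0.1102 = 4.110.
F = −kT ln Z = −4.83 × ln(4.110) = −4.83 × 1.413 = -6.8 ×10⁻²¹ J.

-6.8 ×10⁻²¹ J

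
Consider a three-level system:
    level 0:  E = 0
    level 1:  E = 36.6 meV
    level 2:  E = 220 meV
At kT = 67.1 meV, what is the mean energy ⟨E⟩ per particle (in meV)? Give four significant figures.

18.24 meV

Eᵢ/kT = 0, 0.545455, 3.27869.
Z = Σ e^(−Eᵢ/kT) = e^(−0) + e^(−0.545455) + e^(−3.27869) = 1.00000 + 0.579578 + 0.0376776 = 1.61726.
⟨E⟩ = Σ Eᵢ e^(−Eᵢ/kT) / Z = (0·1.00000 + 36.6·0.579578 + 220·0.0376776) / 1.61726 = 18.24 meV.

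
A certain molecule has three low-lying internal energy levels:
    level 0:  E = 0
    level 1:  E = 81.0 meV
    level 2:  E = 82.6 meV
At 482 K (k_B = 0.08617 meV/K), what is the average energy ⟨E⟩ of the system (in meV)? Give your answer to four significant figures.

k_BT = 0.08617 × 482 K = 41.5339 meV.
Eᵢ/kT = 0, 1.95021, 1.98874.
Z = Σ e^(−Eᵢ/kT) = e^(−0) + e^(−1.95021) + e^(−1.98874) = 1.00000 + 0.142244 + 0.136868 = 1.27911.
⟨E⟩ = Σ Eᵢ e^(−Eᵢ/kT) / Z = (0·1.00000 + 81.0·0.142244 + 82.6·0.136868) / 1.27911 = 17.85 meV.

17.85 meV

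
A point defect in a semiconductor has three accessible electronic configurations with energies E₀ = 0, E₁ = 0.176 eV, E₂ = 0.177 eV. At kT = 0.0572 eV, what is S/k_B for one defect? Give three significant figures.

0.346

Eᵢ/kT = 0, 3.0769, 3.0944.
Z = Σ e^(−Eᵢ/kT) = e^(−0) + e^(−3.0769) + e^(−3.0944) = 1.0000 + 0.046102 + 0.045302 = 1.0914.
⟨E⟩ = Σ EᵢPᵢ = 0.014781 eV.
S/k_B = ln Z + ⟨E⟩/kT = ln(1.0914) + 0.014781/0.0572 = 0.087461 + 0.25841 = 0.346.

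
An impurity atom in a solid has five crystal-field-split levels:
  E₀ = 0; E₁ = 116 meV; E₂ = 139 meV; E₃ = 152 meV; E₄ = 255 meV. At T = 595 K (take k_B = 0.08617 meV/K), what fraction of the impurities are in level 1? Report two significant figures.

k_BT = 0.08617 × 595 K = 51.27 meV.
Eᵢ/kT = 0, 2.263, 2.711, 2.965, 4.974.
Z = Σ e^(−Eᵢ/kT) = e^(−0) + e^(−2.263) + e^(−2.711) + e^(−2.965) + e^(−4.974) = 1.000 + 0.1040 + 0.06647 + 0.05156 + 0.006915 = 1.229.
P₁ = e^(−E₁/kT) / Z = 0.1040/1.229 = 0.085.

0.085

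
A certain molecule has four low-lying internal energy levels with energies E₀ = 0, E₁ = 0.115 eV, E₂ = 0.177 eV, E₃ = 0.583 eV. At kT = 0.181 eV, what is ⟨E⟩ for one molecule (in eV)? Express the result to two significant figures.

0.077 eV

Eᵢ/kT = 0, 0.6354, 0.9779, 3.221.
Z = Σ e^(−Eᵢ/kT) = e^(−0) + e^(−0.6354) + e^(−0.9779) + e^(−3.221) = 1.000 + 0.5297 + 0.3761 + 0.03992 = 1.946.
⟨E⟩ = Σ Eᵢ e^(−Eᵢ/kT) / Z = (0·1.000 + 0.115·0.5297 + 0.177·0.3761 + 0.583·0.03992) / 1.946 = 0.077 eV.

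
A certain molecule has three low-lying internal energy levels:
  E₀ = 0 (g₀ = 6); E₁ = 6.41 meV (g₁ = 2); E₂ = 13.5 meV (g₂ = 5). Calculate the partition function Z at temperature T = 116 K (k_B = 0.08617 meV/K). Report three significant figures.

Z = 8.35

k_BT = 0.08617 × 116 K = 9.9957 meV.
Eᵢ/kT = 0, 0.64128, 1.3506.
Z = Σ gᵢe^(−Eᵢ/kT) = 6·e^(−0) + 2·e^(−0.64128) + 5·e^(−1.3506) = 6.0000 + 1.0532 + 1.2954 = 8.3486.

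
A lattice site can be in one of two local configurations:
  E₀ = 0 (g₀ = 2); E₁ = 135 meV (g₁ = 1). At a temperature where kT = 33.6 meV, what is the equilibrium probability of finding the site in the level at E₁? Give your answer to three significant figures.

Eᵢ/kT = 0, 4.0179.
Z = Σ gᵢe^(−Eᵢ/kT) = 2·e^(−0) + 1·e^(−4.0179) = 2.0000 + 0.017991 = 2.0180.
P₁ = g₁ e^(−E₁/kT) / Z = 0.017991/2.0180 = 0.00892.

0.00892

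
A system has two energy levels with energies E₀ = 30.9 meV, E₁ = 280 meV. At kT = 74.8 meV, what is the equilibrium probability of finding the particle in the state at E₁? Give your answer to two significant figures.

0.035

Eᵢ/kT = 0.4131, 3.743.
Z = Σ e^(−Eᵢ/kT) = e^(−0.4131) + e^(−3.743) = 0.6616 + 0.02368 = 0.6853.
P₁ = e^(−E₁/kT) / Z = 0.02368/0.6853 = 0.035.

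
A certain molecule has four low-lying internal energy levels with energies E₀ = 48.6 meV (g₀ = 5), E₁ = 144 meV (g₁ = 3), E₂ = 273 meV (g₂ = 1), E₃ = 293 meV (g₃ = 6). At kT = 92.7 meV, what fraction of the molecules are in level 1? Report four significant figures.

Eᵢ/kT = 0.524272, 1.55340, 2.94498, 3.16073.
Z = Σ gᵢe^(−Eᵢ/kT) = 5·e^(−0.524272) + 3·e^(−1.55340) + 1·e^(−2.94498) + 6·e^(−3.16073) = 2.95993 + 0.634583 + 0.0526031 + 0.254369 = 3.90149.
P₁ = g₁ e^(−E₁/kT) / Z = 0.634583/3.90149 = 0.1627.

0.1627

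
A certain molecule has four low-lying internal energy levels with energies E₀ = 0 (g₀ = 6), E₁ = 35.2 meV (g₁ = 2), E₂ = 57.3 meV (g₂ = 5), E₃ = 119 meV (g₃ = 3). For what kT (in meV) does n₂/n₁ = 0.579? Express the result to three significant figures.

n₂/n₁ = (g₂/g₁) exp[−(E₂−E₁)/kT] = 0.579.
⇒ (E₂−E₁)/kT = ln((5/2)/0.579) = ln(4.3178) = 1.4627.
kT = 22.1 meV / 1.4627 = 15.1 meV.

15.1 meV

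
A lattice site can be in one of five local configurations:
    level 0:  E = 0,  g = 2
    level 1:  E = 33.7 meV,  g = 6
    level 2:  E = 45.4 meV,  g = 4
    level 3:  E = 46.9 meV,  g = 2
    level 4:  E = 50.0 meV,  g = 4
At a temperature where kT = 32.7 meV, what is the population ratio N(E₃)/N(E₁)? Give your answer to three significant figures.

0.223

n₃/n₁ = (g₃/g₁) exp[−(E₃−E₁)/kT] = (2/6) × exp(−(13.2 meV)/(32.7 meV)) = (2/6) × exp(-0.40367) = 0.223.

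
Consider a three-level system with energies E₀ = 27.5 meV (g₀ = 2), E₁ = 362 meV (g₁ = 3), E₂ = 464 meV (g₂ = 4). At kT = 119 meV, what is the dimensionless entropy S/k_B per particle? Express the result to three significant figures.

1.21

Eᵢ/kT = 0.23109, 3.0420, 3.8992.
Z = Σ gᵢe^(−Eᵢ/kT) = 2·e^(−0.23109) + 3·e^(−3.0420) + 4·e^(−3.8992) = 1.5873 + 0.14322 + 0.081032 = 1.8116.
⟨E⟩ = Σ EᵢPᵢ = 73.468 meV.
S/k_B = ln Z + ⟨E⟩/kT = ln(1.8116) + 73.468/119 = 0.59421 + 0.61738 = 1.21.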